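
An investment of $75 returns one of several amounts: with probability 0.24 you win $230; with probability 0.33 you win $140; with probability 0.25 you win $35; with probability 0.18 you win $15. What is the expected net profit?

37.85

E[payout] = 230·0.24 + 140·0.33 + 35·0.25 + 15·0.18
 = 55.2 + 46.2 + 8.75 + 2.7
 = 112.85
Net = 112.85 - 75 = 37.85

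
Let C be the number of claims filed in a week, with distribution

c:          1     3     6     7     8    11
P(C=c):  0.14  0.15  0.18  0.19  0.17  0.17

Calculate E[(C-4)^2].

14.89

E[(C-4)^2] = Σ (c-4)^2·P(C=c)
 = 9·0.14 + 1·0.15 + 4·0.18 + 9·0.19 + 16·0.17 + 49·0.17
 = 1.26 + 0.15 + 0.72 + 1.71 + 2.72 + 8.33
 = 14.89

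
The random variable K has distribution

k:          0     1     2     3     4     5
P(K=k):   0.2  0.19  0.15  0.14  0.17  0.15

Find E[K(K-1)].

E[K(K-1)] = Σ k(k-1)·P(K=k)
 = 0·0.2 + 0·0.19 + 2·0.15 + 6·0.14 + 12·0.17 + 20·0.15
 = 0 + 0 + 0.3 + 0.84 + 2.04 + 3
 = 6.18

6.18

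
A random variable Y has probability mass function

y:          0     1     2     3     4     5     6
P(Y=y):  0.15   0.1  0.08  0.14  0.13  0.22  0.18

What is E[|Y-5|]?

E[|Y-5|] = Σ |y-5|·P(Y=y)
 = 5·0.15 + 4·0.1 + 3·0.08 + 2·0.14 + 1·0.13 + 0·0.22 + 1·0.18
 = 0.75 + 0.4 + 0.24 + 0.28 + 0.13 + 0 + 0.18
 = 1.98

1.98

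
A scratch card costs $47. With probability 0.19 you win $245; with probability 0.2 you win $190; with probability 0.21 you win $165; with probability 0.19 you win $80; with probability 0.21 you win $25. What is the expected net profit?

E[payout] = 245·0.19 + 190·0.2 + 165·0.21 + 80·0.19 + 25·0.21
 = 46.55 + 38 + 34.65 + 15.2 + 5.25
 = 139.65
Net = 139.65 - 47 = 92.65

92.65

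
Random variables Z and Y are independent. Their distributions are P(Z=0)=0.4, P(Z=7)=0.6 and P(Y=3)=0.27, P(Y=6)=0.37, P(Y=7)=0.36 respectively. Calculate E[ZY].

23.31

E[ZY] = Σ_z Σ_y zy · P(Z=z)P(Y=y)
 = 0·0.108 + 0·0.148 + 0·0.144 + 21·0.162 + 42·0.222 + 49·0.216
 = 0 + 0 + 0 + 3.402 + 9.324 + 10.584
 = 23.31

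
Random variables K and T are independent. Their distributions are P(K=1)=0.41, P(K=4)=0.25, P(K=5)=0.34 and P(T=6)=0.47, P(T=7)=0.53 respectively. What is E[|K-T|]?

3.42

E[|K-T|] = Σ_k Σ_t |k-t| · P(K=k)P(T=t)
 = 5·0.1927 + 6·0.2173 + 2·0.1175 + 3·0.1325 + 1·0.1598 + 2·0.1802
 = 0.9635 + 1.3038 + 0.235 + 0.3975 + 0.1598 + 0.3604
 = 3.42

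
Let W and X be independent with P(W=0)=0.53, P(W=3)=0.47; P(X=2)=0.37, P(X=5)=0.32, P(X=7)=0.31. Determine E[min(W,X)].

E[min(W,X)] = Σ_w Σ_x min(w,x) · P(W=w)P(X=x)
 = 0·0.1961 + 0·0.1696 + 0·0.1643 + 2·0.1739 + 3·0.1504 + 3·0.1457
 = 0 + 0 + 0 + 0.3478 + 0.4512 + 0.4371
 = 1.2361

1.2361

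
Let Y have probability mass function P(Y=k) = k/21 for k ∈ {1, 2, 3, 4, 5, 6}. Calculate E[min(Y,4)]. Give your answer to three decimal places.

E[min(Y,4)] = Σ min(y,4)·P(Y=y)
 = 1·1/21 + 2·2/21 + 3·1/7 + 4·4/21 + 4·5/21 + 4·2/7
 = 1/21 + 4/21 + 3/7 + 16/21 + 20/21 + 8/7
 = 74/21

3.524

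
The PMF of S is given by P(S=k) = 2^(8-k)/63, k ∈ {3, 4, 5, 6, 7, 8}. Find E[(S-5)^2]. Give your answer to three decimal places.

E[(S-5)^2] = Σ (s-5)^2·P(S=s)
 = 4·32/63 + 1·16/63 + 0·8/63 + 1·4/63 + 4·2/63 + 9·1/63
 = 128/63 + 16/63 + 0 + 4/63 + 8/63 + 1/7
 = 55/21

2.619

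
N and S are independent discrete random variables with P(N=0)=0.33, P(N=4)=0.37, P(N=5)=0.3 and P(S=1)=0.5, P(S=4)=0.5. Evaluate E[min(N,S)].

1.675

E[min(N,S)] = Σ_n Σ_s min(n,s) · P(N=n)P(S=s)
 = 0·0.165 + 0·0.165 + 1·0.185 + 4·0.185 + 1·0.15 + 4·0.15
 = 0 + 0 + 0.185 + 0.74 + 0.15 + 0.6
 = 1.675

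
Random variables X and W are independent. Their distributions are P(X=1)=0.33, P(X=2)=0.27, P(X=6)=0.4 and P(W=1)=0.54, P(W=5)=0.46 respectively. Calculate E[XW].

E[XW] = Σ_x Σ_w xw · P(X=x)P(W=w)
 = 1·0.1782 + 5·0.1518 + 2·0.1458 + 10·0.1242 + 6·0.216 + 30·0.184
 = 0.1782 + 0.759 + 0.2916 + 1.242 + 1.296 + 5.52
 = 9.2868

9.2868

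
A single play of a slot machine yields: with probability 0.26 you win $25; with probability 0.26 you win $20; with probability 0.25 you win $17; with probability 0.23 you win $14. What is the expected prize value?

19.17

E[payout] = 25·0.26 + 20·0.26 + 17·0.25 + 14·0.23
 = 6.5 + 5.2 + 4.25 + 3.22
 = 19.17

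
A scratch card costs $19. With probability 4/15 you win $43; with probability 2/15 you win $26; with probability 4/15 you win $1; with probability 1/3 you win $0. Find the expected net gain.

-3.8

E[payout] = 43·4/15 + 26·2/15 + 1·4/15 + 0·1/3
 = 172/15 + 52/15 + 4/15 + 0
 = 76/5
Net = 76/5 - 19 = -19/5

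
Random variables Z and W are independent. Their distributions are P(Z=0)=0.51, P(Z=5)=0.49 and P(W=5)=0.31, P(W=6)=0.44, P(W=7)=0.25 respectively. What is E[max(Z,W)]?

5.94

E[max(Z,W)] = Σ_z Σ_w max(z,w) · P(Z=z)P(W=w)
 = 5·0.1581 + 6·0.2244 + 7·0.1275 + 5·0.1519 + 6·0.2156 + 7·0.1225
 = 0.7905 + 1.3464 + 0.8925 + 0.7595 + 1.2936 + 0.8575
 = 5.94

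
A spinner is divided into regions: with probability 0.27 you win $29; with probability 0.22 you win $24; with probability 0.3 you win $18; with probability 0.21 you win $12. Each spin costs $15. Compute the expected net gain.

E[payout] = 29·0.27 + 24·0.22 + 18·0.3 + 12·0.21
 = 7.83 + 5.28 + 5.4 + 2.52
 = 21.03
Net = 21.03 - 15 = 6.03

6.03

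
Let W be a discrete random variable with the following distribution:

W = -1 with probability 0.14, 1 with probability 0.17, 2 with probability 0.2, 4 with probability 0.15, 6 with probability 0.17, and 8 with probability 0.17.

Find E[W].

3.41

E[W] = Σ w·P(W=w)
 = (-1)·0.14 + 1·0.17 + 2·0.2 + 4·0.15 + 6·0.17 + 8·0.17
 = (-0.14) + 0.17 + 0.4 + 0.6 + 1.02 + 1.36
 = 3.41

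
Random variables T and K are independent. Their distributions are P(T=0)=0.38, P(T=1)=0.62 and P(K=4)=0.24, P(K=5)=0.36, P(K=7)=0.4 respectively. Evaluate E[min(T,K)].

0.62

E[min(T,K)] = Σ_t Σ_k min(t,k) · P(T=t)P(K=k)
 = 0·0.0912 + 0·0.1368 + 0·0.152 + 1·0.1488 + 1·0.2232 + 1·0.248
 = 0 + 0 + 0 + 0.1488 + 0.2232 + 0.248
 = 0.62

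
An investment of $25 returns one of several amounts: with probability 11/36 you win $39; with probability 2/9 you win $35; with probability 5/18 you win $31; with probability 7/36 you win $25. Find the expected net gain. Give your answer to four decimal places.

E[payout] = 39·11/36 + 35·2/9 + 31·5/18 + 25·7/36
 = 143/12 + 70/9 + 155/18 + 175/36
 = 199/6
Net = 199/6 - 25 = 49/6

8.1667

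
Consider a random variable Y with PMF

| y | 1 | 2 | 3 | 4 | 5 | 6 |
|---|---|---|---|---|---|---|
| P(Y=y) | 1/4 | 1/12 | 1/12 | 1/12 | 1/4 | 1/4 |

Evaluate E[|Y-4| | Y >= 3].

1.25

P(Y >= 3) = 1/12 + 1/12 + 1/4 + 1/4 = 2/3.
E[|Y-4| | Y >= 3] = [1·1/12 + 0·1/12 + 1·1/4 + 2·1/4] / (2/3)
 = 5/6 / (2/3)
 = 5/4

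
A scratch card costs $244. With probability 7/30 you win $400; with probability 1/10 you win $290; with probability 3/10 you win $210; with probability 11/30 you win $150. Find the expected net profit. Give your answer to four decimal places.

E[payout] = 400·7/30 + 290·1/10 + 210·3/10 + 150·11/30
 = 280/3 + 29 + 63 + 55
 = 721/3
Net = 721/3 - 244 = -11/3

-3.6667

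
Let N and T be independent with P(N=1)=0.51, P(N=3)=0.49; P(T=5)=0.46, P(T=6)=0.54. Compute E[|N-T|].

E[|N-T|] = Σ_n Σ_t |n-t| · P(N=n)P(T=t)
 = 4·0.2346 + 5·0.2754 + 2·0.2254 + 3·0.2646
 = 0.9384 + 1.377 + 0.4508 + 0.7938
 = 3.56

3.56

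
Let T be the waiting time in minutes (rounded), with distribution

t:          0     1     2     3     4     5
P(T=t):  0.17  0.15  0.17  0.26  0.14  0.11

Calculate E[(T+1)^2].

13.92

E[(T+1)^2] = Σ (t+1)^2·P(T=t)
 = 1·0.17 + 4·0.15 + 9·0.17 + 16·0.26 + 25·0.14 + 36·0.11
 = 0.17 + 0.6 + 1.53 + 4.16 + 3.5 + 3.96
 = 13.92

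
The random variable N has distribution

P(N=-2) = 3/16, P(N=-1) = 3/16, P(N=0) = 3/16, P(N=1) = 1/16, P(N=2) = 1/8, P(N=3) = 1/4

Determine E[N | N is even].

-0.25

P(N is even) = 3/16 + 3/16 + 1/8 = 1/2.
E[N | N is even] = [(-2)·3/16 + 0·3/16 + 2·1/8] / (1/2)
 = -1/8 / (1/2)
 = -1/4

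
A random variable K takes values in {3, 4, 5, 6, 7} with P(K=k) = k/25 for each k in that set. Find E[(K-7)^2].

4.4

E[(K-7)^2] = Σ (k-7)^2·P(K=k)
 = 16·3/25 + 9·4/25 + 4·1/5 + 1·6/25 + 0·7/25
 = 48/25 + 36/25 + 4/5 + 6/25 + 0
 = 22/5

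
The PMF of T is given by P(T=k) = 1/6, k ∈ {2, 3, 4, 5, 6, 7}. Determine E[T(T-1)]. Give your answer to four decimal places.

E[T(T-1)] = Σ t(t-1)·P(T=t)
 = 2·1/6 + 6·1/6 + 12·1/6 + 20·1/6 + 30·1/6 + 42·1/6
 = 1/3 + 1 + 2 + 10/3 + 5 + 7
 = 56/3

18.6667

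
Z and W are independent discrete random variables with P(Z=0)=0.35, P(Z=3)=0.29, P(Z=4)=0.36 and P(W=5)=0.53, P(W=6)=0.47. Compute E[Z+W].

E[Z+W] = Σ_z Σ_w (z+w) · P(Z=z)P(W=w)
 = 5·0.1855 + 6·0.1645 + 8·0.1537 + 9·0.1363 + 9·0.1908 + 10·0.1692
 = 0.9275 + 0.987 + 1.2296 + 1.2267 + 1.7172 + 1.692
 = 7.78

7.78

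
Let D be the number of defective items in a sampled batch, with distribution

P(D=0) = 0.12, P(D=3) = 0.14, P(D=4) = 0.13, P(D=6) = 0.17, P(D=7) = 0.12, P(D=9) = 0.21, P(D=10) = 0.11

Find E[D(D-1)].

E[D(D-1)] = Σ d(d-1)·P(D=d)
 = 0·0.12 + 6·0.14 + 12·0.13 + 30·0.17 + 42·0.12 + 72·0.21 + 90·0.11
 = 0 + 0.84 + 1.56 + 5.1 + 5.04 + 15.12 + 9.9
 = 37.56

37.56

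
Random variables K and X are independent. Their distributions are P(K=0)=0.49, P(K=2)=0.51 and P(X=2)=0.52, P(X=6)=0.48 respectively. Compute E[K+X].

4.94

E[K+X] = Σ_k Σ_x (k+x) · P(K=k)P(X=x)
 = 2·0.2548 + 6·0.2352 + 4·0.2652 + 8·0.2448
 = 0.5096 + 1.4112 + 1.0608 + 1.9584
 = 4.94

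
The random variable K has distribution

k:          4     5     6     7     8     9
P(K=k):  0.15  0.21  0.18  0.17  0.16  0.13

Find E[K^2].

E[K^2] = Σ k^2·P(K=k)
 = 16·0.15 + 25·0.21 + 36·0.18 + 49·0.17 + 64·0.16 + 81·0.13
 = 2.4 + 5.25 + 6.48 + 8.33 + 10.24 + 10.53
 = 43.23

43.23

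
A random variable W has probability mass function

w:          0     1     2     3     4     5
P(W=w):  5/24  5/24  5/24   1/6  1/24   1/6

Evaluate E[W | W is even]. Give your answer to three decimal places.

1.273

P(W is even) = 5/24 + 5/24 + 1/24 = 11/24.
E[W | W is even] = [0·5/24 + 2·5/24 + 4·1/24] / (11/24)
 = 7/12 / (11/24)
 = 14/11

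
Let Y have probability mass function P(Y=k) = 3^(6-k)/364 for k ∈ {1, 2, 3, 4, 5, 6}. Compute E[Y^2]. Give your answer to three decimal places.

2.926

E[Y^2] = Σ y^2·P(Y=y)
 = 1·243/364 + 4·81/364 + 9·27/364 + 16·9/364 + 25·3/364 + 36·1/364
 = 243/364 + 81/91 + 243/364 + 36/91 + 75/364 + 9/91
 = 1065/364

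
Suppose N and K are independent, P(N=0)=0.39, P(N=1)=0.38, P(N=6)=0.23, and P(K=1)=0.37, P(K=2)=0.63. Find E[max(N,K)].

2.6351

E[max(N,K)] = Σ_n Σ_k max(n,k) · P(N=n)P(K=k)
 = 1·0.1443 + 2·0.2457 + 1·0.1406 + 2·0.2394 + 6·0.0851 + 6·0.1449
 = 0.1443 + 0.4914 + 0.1406 + 0.4788 + 0.5106 + 0.8694
 = 2.6351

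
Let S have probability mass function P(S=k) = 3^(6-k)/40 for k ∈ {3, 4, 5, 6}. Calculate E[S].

E[S] = Σ s·P(S=s)
 = 3·27/40 + 4·9/40 + 5·3/40 + 6·1/40
 = 81/40 + 9/10 + 3/8 + 3/20
 = 69/20

3.45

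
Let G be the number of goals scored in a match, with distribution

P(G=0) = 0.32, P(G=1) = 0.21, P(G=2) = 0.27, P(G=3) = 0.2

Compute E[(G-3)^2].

E[(G-3)^2] = Σ (g-3)^2·P(G=g)
 = 9·0.32 + 4·0.21 + 1·0.27 + 0·0.2
 = 2.88 + 0.84 + 0.27 + 0
 = 3.99

3.99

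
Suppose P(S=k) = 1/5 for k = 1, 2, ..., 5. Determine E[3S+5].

14

E[3S+5] = Σ (3s+5)·P(S=s)
 = 8·1/5 + 11·1/5 + 14·1/5 + 17·1/5 + 20·1/5
 = 8/5 + 11/5 + 14/5 + 17/5 + 4
 = 14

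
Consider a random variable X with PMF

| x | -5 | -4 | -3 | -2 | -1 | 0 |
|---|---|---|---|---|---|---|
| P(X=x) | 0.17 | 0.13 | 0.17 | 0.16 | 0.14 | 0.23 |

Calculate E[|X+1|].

E[|X+1|] = Σ |x+1|·P(X=x)
 = 4·0.17 + 3·0.13 + 2·0.17 + 1·0.16 + 0·0.14 + 1·0.23
 = 0.68 + 0.39 + 0.34 + 0.16 + 0 + 0.23
 = 1.8

1.8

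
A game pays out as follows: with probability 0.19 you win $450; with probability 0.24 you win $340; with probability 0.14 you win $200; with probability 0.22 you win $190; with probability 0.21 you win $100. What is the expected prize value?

E[payout] = 450·0.19 + 340·0.24 + 200·0.14 + 190·0.22 + 100·0.21
 = 85.5 + 81.6 + 28 + 41.8 + 21
 = 257.9

257.9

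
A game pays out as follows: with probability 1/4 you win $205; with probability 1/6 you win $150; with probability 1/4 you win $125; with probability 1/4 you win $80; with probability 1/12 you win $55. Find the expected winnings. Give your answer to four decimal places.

E[payout] = 205·1/4 + 150·1/6 + 125·1/4 + 80·1/4 + 55·1/12
 = 205/4 + 25 + 125/4 + 20 + 55/12
 = 1585/12

132.0833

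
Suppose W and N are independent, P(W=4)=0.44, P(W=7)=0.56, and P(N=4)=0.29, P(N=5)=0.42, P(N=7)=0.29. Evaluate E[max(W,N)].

6.2476

E[max(W,N)] = Σ_w Σ_n max(w,n) · P(W=w)P(N=n)
 = 4·0.1276 + 5·0.1848 + 7·0.1276 + 7·0.1624 + 7·0.2352 + 7·0.1624
 = 0.5104 + 0.924 + 0.8932 + 1.1368 + 1.6464 + 1.1368
 = 6.2476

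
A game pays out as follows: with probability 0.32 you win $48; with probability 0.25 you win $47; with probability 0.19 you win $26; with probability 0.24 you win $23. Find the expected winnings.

E[payout] = 48·0.32 + 47·0.25 + 26·0.19 + 23·0.24
 = 15.36 + 11.75 + 4.94 + 5.52
 = 37.57

37.57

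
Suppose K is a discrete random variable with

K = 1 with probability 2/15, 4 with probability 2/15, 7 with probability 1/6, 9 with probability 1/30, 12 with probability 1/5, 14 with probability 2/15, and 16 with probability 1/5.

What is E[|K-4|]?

E[|K-4|] = Σ |k-4|·P(K=k)
 = 3·2/15 + 0·2/15 + 3·1/6 + 5·1/30 + 8·1/5 + 10·2/15 + 12·1/5
 = 2/5 + 0 + 1/2 + 1/6 + 8/5 + 4/3 + 12/5
 = 32/5

6.4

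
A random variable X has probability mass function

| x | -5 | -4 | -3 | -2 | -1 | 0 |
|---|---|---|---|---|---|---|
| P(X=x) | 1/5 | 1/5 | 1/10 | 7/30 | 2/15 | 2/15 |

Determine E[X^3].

-42.5

E[X^3] = Σ x^3·P(X=x)
 = (-125)·1/5 + (-64)·1/5 + (-27)·1/10 + (-8)·7/30 + (-1)·2/15 + 0·2/15
 = (-25) + (-64/5) + (-27/10) + (-28/15) + (-2/15) + 0
 = -85/2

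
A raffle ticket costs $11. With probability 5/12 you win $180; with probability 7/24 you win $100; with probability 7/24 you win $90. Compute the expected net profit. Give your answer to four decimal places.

119.4167

E[payout] = 180·5/12 + 100·7/24 + 90·7/24
 = 75 + 175/6 + 105/4
 = 1565/12
Net = 1565/12 - 11 = 1433/12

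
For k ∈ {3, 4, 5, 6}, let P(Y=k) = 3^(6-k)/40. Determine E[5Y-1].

E[5Y-1] = Σ (5y-1)·P(Y=y)
 = 14·27/40 + 19·9/40 + 24·3/40 + 29·1/40
 = 189/20 + 171/40 + 9/5 + 29/40
 = 65/4

16.25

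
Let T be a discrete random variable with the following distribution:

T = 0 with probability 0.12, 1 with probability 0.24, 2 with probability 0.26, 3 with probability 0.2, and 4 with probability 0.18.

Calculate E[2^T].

6.12

E[2^T] = Σ 2^t·P(T=t)
 = 1·0.12 + 2·0.24 + 4·0.26 + 8·0.2 + 16·0.18
 = 0.12 + 0.48 + 1.04 + 1.6 + 2.88
 = 6.12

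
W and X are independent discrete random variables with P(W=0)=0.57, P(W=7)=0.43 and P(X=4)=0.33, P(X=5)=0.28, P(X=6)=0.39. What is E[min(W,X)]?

E[min(W,X)] = Σ_w Σ_x min(w,x) · P(W=w)P(X=x)
 = 0·0.1881 + 0·0.1596 + 0·0.2223 + 4·0.1419 + 5·0.1204 + 6·0.1677
 = 0 + 0 + 0 + 0.5676 + 0.602 + 1.0062
 = 2.1758

2.1758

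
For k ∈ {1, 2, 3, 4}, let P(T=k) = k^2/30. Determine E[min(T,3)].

2.8

E[min(T,3)] = Σ min(t,3)·P(T=t)
 = 1·1/30 + 2·2/15 + 3·3/10 + 3·8/15
 = 1/30 + 4/15 + 9/10 + 8/5
 = 14/5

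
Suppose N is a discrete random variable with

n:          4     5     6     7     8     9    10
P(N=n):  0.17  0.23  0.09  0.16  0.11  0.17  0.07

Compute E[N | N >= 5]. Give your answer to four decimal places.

P(N >= 5) = 0.23 + 0.09 + 0.16 + 0.11 + 0.17 + 0.07 = 0.83.
E[N | N >= 5] = [5·0.23 + 6·0.09 + 7·0.16 + 8·0.11 + 9·0.17 + 10·0.07] / 0.83
 = 5.92 / 0.83
 = 592/83

7.1325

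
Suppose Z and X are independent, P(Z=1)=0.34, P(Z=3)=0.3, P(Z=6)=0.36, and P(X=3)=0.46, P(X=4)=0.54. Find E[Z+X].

6.94

E[Z+X] = Σ_z Σ_x (z+x) · P(Z=z)P(X=x)
 = 4·0.1564 + 5·0.1836 + 6·0.138 + 7·0.162 + 9·0.1656 + 10·0.1944
 = 0.6256 + 0.918 + 0.828 + 1.134 + 1.4904 + 1.944
 = 6.94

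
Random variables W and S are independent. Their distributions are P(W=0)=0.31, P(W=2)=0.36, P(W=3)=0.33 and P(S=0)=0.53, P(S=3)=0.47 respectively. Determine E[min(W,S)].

E[min(W,S)] = Σ_w Σ_s min(w,s) · P(W=w)P(S=s)
 = 0·0.1643 + 0·0.1457 + 0·0.1908 + 2·0.1692 + 0·0.1749 + 3·0.1551
 = 0 + 0 + 0 + 0.3384 + 0 + 0.4653
 = 0.8037

0.8037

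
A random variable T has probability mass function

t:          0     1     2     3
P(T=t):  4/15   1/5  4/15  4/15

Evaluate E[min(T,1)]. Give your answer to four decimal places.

0.7333

E[min(T,1)] = Σ min(t,1)·P(T=t)
 = 0·4/15 + 1·1/5 + 1·4/15 + 1·4/15
 = 0 + 1/5 + 4/15 + 4/15
 = 11/15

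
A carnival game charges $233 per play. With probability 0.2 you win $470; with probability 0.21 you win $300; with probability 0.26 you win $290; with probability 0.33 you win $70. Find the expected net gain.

22.5

E[payout] = 470·0.2 + 300·0.21 + 290·0.26 + 70·0.33
 = 94 + 63 + 75.4 + 23.1
 = 255.5
Net = 255.5 - 233 = 22.5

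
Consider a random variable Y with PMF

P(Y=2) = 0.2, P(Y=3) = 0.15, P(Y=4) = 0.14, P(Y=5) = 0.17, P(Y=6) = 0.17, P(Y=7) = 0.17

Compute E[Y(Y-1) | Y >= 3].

P(Y >= 3) = 0.15 + 0.14 + 0.17 + 0.17 + 0.17 = 0.8.
E[Y(Y-1) | Y >= 3] = [6·0.15 + 12·0.14 + 20·0.17 + 30·0.17 + 42·0.17] / 0.8
 = 18.22 / 0.8
 = 911/40

22.775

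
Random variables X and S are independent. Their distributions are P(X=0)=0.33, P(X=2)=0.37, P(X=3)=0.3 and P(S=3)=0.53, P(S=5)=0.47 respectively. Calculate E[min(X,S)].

E[min(X,S)] = Σ_x Σ_s min(x,s) · P(X=x)P(S=s)
 = 0·0.1749 + 0·0.1551 + 2·0.1961 + 2·0.1739 + 3·0.159 + 3·0.141
 = 0 + 0 + 0.3922 + 0.3478 + 0.477 + 0.423
 = 1.64

1.64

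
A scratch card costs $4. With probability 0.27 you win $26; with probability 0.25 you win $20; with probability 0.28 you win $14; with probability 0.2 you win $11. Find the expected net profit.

E[payout] = 26·0.27 + 20·0.25 + 14·0.28 + 11·0.2
 = 7.02 + 5 + 3.92 + 2.2
 = 18.14
Net = 18.14 - 4 = 14.14

14.14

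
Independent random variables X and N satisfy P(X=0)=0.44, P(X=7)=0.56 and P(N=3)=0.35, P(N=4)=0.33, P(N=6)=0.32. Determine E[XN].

16.8168

E[XN] = Σ_x Σ_n xn · P(X=x)P(N=n)
 = 0·0.154 + 0·0.1452 + 0·0.1408 + 21·0.196 + 28·0.1848 + 42·0.1792
 = 0 + 0 + 0 + 4.116 + 5.1744 + 7.5264
 = 16.8168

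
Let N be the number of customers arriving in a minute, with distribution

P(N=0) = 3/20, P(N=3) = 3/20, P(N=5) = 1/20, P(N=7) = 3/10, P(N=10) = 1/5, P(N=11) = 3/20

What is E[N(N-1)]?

E[N(N-1)] = Σ n(n-1)·P(N=n)
 = 0·3/20 + 6·3/20 + 20·1/20 + 42·3/10 + 90·1/5 + 110·3/20
 = 0 + 9/10 + 1 + 63/5 + 18 + 33/2
 = 49

49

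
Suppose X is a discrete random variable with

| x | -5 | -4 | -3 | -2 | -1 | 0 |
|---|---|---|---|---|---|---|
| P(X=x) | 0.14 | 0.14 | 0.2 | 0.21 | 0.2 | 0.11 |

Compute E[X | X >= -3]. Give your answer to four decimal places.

-1.6944

P(X >= -3) = 0.2 + 0.21 + 0.2 + 0.11 = 0.72.
E[X | X >= -3] = [(-3)·0.2 + (-2)·0.21 + (-1)·0.2 + 0·0.11] / 0.72
 = -1.22 / 0.72
 = -61/36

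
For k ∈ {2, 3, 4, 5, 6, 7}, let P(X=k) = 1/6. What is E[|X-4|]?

1.5

E[|X-4|] = Σ |x-4|·P(X=x)
 = 2·1/6 + 1·1/6 + 0·1/6 + 1·1/6 + 2·1/6 + 3·1/6
 = 1/3 + 1/6 + 0 + 1/6 + 1/3 + 1/2
 = 3/2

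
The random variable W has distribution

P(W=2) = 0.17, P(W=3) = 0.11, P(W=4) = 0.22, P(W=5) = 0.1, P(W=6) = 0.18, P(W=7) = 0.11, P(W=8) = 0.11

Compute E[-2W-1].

-10.56

E[-2W-1] = Σ (-2w-1)·P(W=w)
 = (-5)·0.17 + (-7)·0.11 + (-9)·0.22 + (-11)·0.1 + (-13)·0.18 + (-15)·0.11 + (-17)·0.11
 = (-0.85) + (-0.77) + (-1.98) + (-1.1) + (-2.34) + (-1.65) + (-1.87)
 = -10.56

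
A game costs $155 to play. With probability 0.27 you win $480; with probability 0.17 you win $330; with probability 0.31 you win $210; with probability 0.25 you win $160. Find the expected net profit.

E[payout] = 480·0.27 + 330·0.17 + 210·0.31 + 160·0.25
 = 129.6 + 56.1 + 65.1 + 40
 = 290.8
Net = 290.8 - 155 = 135.8

135.8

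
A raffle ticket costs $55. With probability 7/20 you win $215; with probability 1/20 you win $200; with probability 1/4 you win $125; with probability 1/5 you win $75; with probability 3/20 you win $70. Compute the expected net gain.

87

E[payout] = 215·7/20 + 200·1/20 + 125·1/4 + 75·1/5 + 70·3/20
 = 301/4 + 10 + 125/4 + 15 + 21/2
 = 142
Net = 142 - 55 = 87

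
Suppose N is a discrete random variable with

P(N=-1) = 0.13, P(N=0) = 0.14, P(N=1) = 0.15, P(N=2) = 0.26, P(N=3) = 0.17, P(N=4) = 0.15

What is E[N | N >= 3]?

3.46875

P(N >= 3) = 0.17 + 0.15 = 0.32.
E[N | N >= 3] = [3·0.17 + 4·0.15] / 0.32
 = 1.11 / 0.32
 = 111/32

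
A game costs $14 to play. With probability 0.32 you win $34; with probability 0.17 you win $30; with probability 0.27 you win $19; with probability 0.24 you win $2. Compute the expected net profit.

E[payout] = 34·0.32 + 30·0.17 + 19·0.27 + 2·0.24
 = 10.88 + 5.1 + 5.13 + 0.48
 = 21.59
Net = 21.59 - 14 = 7.59

7.59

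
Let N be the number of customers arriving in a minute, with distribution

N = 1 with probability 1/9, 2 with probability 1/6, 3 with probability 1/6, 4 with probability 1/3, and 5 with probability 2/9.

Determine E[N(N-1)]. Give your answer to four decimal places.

E[N(N-1)] = Σ n(n-1)·P(N=n)
 = 0·1/9 + 2·1/6 + 6·1/6 + 12·1/3 + 20·2/9
 = 0 + 1/3 + 1 + 4 + 40/9
 = 88/9

9.7778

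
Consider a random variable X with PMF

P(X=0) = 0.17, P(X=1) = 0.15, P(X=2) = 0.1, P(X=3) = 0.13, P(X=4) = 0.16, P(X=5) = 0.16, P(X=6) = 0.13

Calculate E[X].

2.96

E[X] = Σ x·P(X=x)
 = 0·0.17 + 1·0.15 + 2·0.1 + 3·0.13 + 4·0.16 + 5·0.16 + 6·0.13
 = 0 + 0.15 + 0.2 + 0.39 + 0.64 + 0.8 + 0.78
 = 2.96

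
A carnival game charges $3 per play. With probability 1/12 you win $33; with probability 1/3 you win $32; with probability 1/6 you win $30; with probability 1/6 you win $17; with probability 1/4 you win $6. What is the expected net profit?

19.75

E[payout] = 33·1/12 + 32·1/3 + 30·1/6 + 17·1/6 + 6·1/4
 = 11/4 + 32/3 + 5 + 17/6 + 3/2
 = 91/4
Net = 91/4 - 3 = 79/4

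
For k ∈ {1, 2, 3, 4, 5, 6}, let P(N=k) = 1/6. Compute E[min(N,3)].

E[min(N,3)] = Σ min(n,3)·P(N=n)
 = 1·1/6 + 2·1/6 + 3·1/6 + 3·1/6 + 3·1/6 + 3·1/6
 = 1/6 + 1/3 + 1/2 + 1/2 + 1/2 + 1/2
 = 5/2

2.5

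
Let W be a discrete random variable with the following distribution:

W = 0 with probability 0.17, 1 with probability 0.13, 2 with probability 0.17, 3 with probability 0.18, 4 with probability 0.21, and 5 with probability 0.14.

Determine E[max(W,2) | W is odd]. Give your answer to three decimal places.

P(W is odd) = 0.13 + 0.18 + 0.14 = 0.45.
E[max(W,2) | W is odd] = [2·0.13 + 3·0.18 + 5·0.14] / 0.45
 = 1.5 / 0.45
 = 10/3

3.333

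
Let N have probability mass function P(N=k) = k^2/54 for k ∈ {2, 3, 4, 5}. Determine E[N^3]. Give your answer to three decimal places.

E[N^3] = Σ n^3·P(N=n)
 = 8·2/27 + 27·1/6 + 64·8/27 + 125·25/54
 = 16/27 + 9/2 + 512/27 + 3125/54
 = 2212/27

81.926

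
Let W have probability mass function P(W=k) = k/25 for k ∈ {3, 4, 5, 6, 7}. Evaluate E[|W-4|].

1.64

E[|W-4|] = Σ |w-4|·P(W=w)
 = 1·3/25 + 0·4/25 + 1·1/5 + 2·6/25 + 3·7/25
 = 3/25 + 0 + 1/5 + 12/25 + 21/25
 = 41/25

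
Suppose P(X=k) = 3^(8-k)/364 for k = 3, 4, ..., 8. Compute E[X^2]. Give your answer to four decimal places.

12.8929

E[X^2] = Σ x^2·P(X=x)
 = 9·243/364 + 16·81/364 + 25·27/364 + 36·9/364 + 49·3/364 + 64·1/364
 = 2187/364 + 324/91 + 675/364 + 81/91 + 21/52 + 16/91
 = 361/28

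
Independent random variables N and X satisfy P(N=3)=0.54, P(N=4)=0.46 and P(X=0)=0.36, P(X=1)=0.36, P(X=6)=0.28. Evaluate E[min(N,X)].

E[min(N,X)] = Σ_n Σ_x min(n,x) · P(N=n)P(X=x)
 = 0·0.1944 + 1·0.1944 + 3·0.1512 + 0·0.1656 + 1·0.1656 + 4·0.1288
 = 0 + 0.1944 + 0.4536 + 0 + 0.1656 + 0.5152
 = 1.3288

1.3288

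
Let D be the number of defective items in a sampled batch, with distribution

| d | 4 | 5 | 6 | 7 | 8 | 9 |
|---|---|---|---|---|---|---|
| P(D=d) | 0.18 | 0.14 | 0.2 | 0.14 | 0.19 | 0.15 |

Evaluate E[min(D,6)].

E[min(D,6)] = Σ min(d,6)·P(D=d)
 = 4·0.18 + 5·0.14 + 6·0.2 + 6·0.14 + 6·0.19 + 6·0.15
 = 0.72 + 0.7 + 1.2 + 0.84 + 1.14 + 0.9
 = 5.5

5.5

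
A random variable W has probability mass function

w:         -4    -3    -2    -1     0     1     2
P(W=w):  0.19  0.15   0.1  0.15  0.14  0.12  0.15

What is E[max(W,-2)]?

-0.61

E[max(W,-2)] = Σ max(w,-2)·P(W=w)
 = (-2)·0.19 + (-2)·0.15 + (-2)·0.1 + (-1)·0.15 + 0·0.14 + 1·0.12 + 2·0.15
 = (-0.38) + (-0.3) + (-0.2) + (-0.15) + 0 + 0.12 + 0.3
 = -0.61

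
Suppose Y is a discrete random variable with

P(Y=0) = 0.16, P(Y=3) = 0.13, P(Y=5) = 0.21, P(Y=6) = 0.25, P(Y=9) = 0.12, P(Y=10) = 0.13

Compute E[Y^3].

E[Y^3] = Σ y^3·P(Y=y)
 = 0·0.16 + 27·0.13 + 125·0.21 + 216·0.25 + 729·0.12 + 1000·0.13
 = 0 + 3.51 + 26.25 + 54 + 87.48 + 130
 = 301.24

301.24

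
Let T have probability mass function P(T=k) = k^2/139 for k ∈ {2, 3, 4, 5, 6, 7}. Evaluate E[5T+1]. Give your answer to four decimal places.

E[5T+1] = Σ (5t+1)·P(T=t)
 = 11·4/139 + 16·9/139 + 21·16/139 + 26·25/139 + 31·36/139 + 36·49/139
 = 44/139 + 144/139 + 336/139 + 650/139 + 1116/139 + 1764/139
 = 4054/139

29.1655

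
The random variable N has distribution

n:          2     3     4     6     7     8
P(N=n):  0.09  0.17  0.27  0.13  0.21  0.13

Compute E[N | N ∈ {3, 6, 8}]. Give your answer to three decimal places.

5.419

P(N ∈ {3, 6, 8}) = 0.17 + 0.13 + 0.13 = 0.43.
E[N | N ∈ {3, 6, 8}] = [3·0.17 + 6·0.13 + 8·0.13] / 0.43
 = 2.33 / 0.43
 = 233/43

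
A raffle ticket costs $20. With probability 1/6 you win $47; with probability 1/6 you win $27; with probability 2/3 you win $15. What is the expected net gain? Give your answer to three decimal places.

E[payout] = 47·1/6 + 27·1/6 + 15·2/3
 = 47/6 + 9/2 + 10
 = 67/3
Net = 67/3 - 20 = 7/3

2.333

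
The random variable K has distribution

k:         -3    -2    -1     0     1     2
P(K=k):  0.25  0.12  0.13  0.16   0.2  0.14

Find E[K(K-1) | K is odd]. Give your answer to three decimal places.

5.621

P(K is odd) = 0.25 + 0.13 + 0.2 = 0.58.
E[K(K-1) | K is odd] = [12·0.25 + 2·0.13 + 0·0.2] / 0.58
 = 3.26 / 0.58
 = 163/29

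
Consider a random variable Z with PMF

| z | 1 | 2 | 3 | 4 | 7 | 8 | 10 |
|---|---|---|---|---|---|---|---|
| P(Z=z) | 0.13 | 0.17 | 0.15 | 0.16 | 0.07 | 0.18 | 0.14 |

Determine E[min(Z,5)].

3.51

E[min(Z,5)] = Σ min(z,5)·P(Z=z)
 = 1·0.13 + 2·0.17 + 3·0.15 + 4·0.16 + 5·0.07 + 5·0.18 + 5·0.14
 = 0.13 + 0.34 + 0.45 + 0.64 + 0.35 + 0.9 + 0.7
 = 3.51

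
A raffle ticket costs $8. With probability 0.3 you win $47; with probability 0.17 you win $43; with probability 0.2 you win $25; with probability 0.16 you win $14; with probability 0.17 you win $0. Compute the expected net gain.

E[payout] = 47·0.3 + 43·0.17 + 25·0.2 + 14·0.16 + 0·0.17
 = 14.1 + 7.31 + 5 + 2.24 + 0
 = 28.65
Net = 28.65 - 8 = 20.65

20.65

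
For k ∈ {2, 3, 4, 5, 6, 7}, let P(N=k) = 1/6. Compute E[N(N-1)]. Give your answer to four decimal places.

E[N(N-1)] = Σ n(n-1)·P(N=n)
 = 2·1/6 + 6·1/6 + 12·1/6 + 20·1/6 + 30·1/6 + 42·1/6
 = 1/3 + 1 + 2 + 10/3 + 5 + 7
 = 56/3

18.6667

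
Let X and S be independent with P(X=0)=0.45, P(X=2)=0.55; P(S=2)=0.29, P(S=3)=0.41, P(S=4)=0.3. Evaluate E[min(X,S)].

1.1

E[min(X,S)] = Σ_x Σ_s min(x,s) · P(X=x)P(S=s)
 = 0·0.1305 + 0·0.1845 + 0·0.135 + 2·0.1595 + 2·0.2255 + 2·0.165
 = 0 + 0 + 0 + 0.319 + 0.451 + 0.33
 = 1.1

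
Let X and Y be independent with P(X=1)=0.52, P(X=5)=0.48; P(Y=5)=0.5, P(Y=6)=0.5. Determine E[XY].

16.06

E[XY] = Σ_x Σ_y xy · P(X=x)P(Y=y)
 = 5·0.26 + 6·0.26 + 25·0.24 + 30·0.24
 = 1.3 + 1.56 + 6 + 7.2
 = 16.06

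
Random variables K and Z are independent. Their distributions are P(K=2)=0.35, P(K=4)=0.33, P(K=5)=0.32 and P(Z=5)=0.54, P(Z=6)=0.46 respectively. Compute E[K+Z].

E[K+Z] = Σ_k Σ_z (k+z) · P(K=k)P(Z=z)
 = 7·0.189 + 8·0.161 + 9·0.1782 + 10·0.1518 + 10·0.1728 + 11·0.1472
 = 1.323 + 1.288 + 1.6038 + 1.518 + 1.728 + 1.6192
 = 9.08

9.08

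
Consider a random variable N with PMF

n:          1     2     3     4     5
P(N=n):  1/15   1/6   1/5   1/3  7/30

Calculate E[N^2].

13.7

E[N^2] = Σ n^2·P(N=n)
 = 1·1/15 + 4·1/6 + 9·1/5 + 16·1/3 + 25·7/30
 = 1/15 + 2/3 + 9/5 + 16/3 + 35/6
 = 137/10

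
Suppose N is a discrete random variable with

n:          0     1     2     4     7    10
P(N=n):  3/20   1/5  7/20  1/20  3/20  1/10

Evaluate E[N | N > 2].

7.5

P(N > 2) = 1/20 + 3/20 + 1/10 = 3/10.
E[N | N > 2] = [4·1/20 + 7·3/20 + 10·1/10] / (3/10)
 = 9/4 / (3/10)
 = 15/2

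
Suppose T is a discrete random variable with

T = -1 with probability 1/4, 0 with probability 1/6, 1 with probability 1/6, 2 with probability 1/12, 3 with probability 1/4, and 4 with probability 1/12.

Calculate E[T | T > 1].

3

P(T > 1) = 1/12 + 1/4 + 1/12 = 5/12.
E[T | T > 1] = [2·1/12 + 3·1/4 + 4·1/12] / (5/12)
 = 5/4 / (5/12)
 = 3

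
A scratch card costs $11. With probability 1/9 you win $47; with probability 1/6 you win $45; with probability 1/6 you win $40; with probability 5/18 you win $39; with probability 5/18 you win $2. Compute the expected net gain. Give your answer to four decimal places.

19.7778

E[payout] = 47·1/9 + 45·1/6 + 40·1/6 + 39·5/18 + 2·5/18
 = 47/9 + 15/2 + 20/3 + 65/6 + 5/9
 = 277/9
Net = 277/9 - 11 = 178/9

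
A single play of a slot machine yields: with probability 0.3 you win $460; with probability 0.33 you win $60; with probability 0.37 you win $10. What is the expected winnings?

161.5

E[payout] = 460·0.3 + 60·0.33 + 10·0.37
 = 138 + 19.8 + 3.7
 = 161.5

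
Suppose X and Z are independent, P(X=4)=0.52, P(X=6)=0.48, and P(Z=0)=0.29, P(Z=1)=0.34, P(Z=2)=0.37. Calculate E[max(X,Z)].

E[max(X,Z)] = Σ_x Σ_z max(x,z) · P(X=x)P(Z=z)
 = 4·0.1508 + 4·0.1768 + 4·0.1924 + 6·0.1392 + 6·0.1632 + 6·0.1776
 = 0.6032 + 0.7072 + 0.7696 + 0.8352 + 0.9792 + 1.0656
 = 4.96

4.96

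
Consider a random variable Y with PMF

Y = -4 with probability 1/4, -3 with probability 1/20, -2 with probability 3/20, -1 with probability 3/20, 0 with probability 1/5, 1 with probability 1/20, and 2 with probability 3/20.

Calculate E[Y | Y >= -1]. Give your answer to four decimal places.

P(Y >= -1) = 3/20 + 1/5 + 1/20 + 3/20 = 11/20.
E[Y | Y >= -1] = [(-1)·3/20 + 0·1/5 + 1·1/20 + 2·3/20] / (11/20)
 = 1/5 / (11/20)
 = 4/11

0.3636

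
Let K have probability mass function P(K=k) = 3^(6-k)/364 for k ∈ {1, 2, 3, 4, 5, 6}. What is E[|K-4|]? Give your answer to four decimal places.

E[|K-4|] = Σ |k-4|·P(K=k)
 = 3·243/364 + 2·81/364 + 1·27/364 + 0·9/364 + 1·3/364 + 2·1/364
 = 729/364 + 81/182 + 27/364 + 0 + 3/364 + 1/182
 = 71/28

2.5357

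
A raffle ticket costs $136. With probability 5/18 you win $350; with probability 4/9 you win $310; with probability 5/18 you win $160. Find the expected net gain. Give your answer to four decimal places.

143.4444

E[payout] = 350·5/18 + 310·4/9 + 160·5/18
 = 875/9 + 1240/9 + 400/9
 = 2515/9
Net = 2515/9 - 136 = 1291/9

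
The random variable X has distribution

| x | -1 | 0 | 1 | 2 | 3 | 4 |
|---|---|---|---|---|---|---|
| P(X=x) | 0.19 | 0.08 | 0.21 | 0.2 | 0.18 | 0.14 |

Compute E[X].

E[X] = Σ x·P(X=x)
 = (-1)·0.19 + 0·0.08 + 1·0.21 + 2·0.2 + 3·0.18 + 4·0.14
 = (-0.19) + 0 + 0.21 + 0.4 + 0.54 + 0.56
 = 1.52

1.52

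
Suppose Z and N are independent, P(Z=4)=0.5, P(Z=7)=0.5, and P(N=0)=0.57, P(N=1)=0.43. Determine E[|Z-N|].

5.07

E[|Z-N|] = Σ_z Σ_n |z-n| · P(Z=z)P(N=n)
 = 4·0.285 + 3·0.215 + 7·0.285 + 6·0.215
 = 1.14 + 0.645 + 1.995 + 1.29
 = 5.07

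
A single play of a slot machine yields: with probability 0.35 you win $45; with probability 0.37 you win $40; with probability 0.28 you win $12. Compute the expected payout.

33.91

E[payout] = 45·0.35 + 40·0.37 + 12·0.28
 = 15.75 + 14.8 + 3.36
 = 33.91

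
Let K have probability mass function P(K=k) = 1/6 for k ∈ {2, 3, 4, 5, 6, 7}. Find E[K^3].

E[K^3] = Σ k^3·P(K=k)
 = 8·1/6 + 27·1/6 + 64·1/6 + 125·1/6 + 216·1/6 + 343·1/6
 = 4/3 + 9/2 + 32/3 + 125/6 + 36 + 343/6
 = 261/2

130.5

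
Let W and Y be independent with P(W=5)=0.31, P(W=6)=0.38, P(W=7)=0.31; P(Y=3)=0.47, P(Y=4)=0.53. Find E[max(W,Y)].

6

E[max(W,Y)] = Σ_w Σ_y max(w,y) · P(W=w)P(Y=y)
 = 5·0.1457 + 5·0.1643 + 6·0.1786 + 6·0.2014 + 7·0.1457 + 7·0.1643
 = 0.7285 + 0.8215 + 1.0716 + 1.2084 + 1.0199 + 1.1501
 = 6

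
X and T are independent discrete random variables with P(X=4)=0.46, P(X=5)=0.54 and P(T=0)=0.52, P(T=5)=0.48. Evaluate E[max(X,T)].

4.7608

E[max(X,T)] = Σ_x Σ_t max(x,t) · P(X=x)P(T=t)
 = 4·0.2392 + 5·0.2208 + 5·0.2808 + 5·0.2592
 = 0.9568 + 1.104 + 1.404 + 1.296
 = 4.7608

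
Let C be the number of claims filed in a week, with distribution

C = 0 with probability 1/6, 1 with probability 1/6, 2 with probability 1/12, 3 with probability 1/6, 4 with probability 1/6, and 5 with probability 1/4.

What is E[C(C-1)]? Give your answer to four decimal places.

E[C(C-1)] = Σ c(c-1)·P(C=c)
 = 0·1/6 + 0·1/6 + 2·1/12 + 6·1/6 + 12·1/6 + 20·1/4
 = 0 + 0 + 1/6 + 1 + 2 + 5
 = 49/6

8.1667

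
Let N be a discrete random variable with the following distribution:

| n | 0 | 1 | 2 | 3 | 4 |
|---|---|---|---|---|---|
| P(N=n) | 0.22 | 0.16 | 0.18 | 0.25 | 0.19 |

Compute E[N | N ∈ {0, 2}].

P(N ∈ {0, 2}) = 0.22 + 0.18 = 0.4.
E[N | N ∈ {0, 2}] = [0·0.22 + 2·0.18] / 0.4
 = 0.36 / 0.4
 = 9/10

0.9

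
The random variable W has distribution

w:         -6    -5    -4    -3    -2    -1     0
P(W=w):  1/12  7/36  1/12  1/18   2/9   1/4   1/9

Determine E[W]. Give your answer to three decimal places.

E[W] = Σ w·P(W=w)
 = (-6)·1/12 + (-5)·7/36 + (-4)·1/12 + (-3)·1/18 + (-2)·2/9 + (-1)·1/4 + 0·1/9
 = (-1/2) + (-35/36) + (-1/3) + (-1/6) + (-4/9) + (-1/4) + 0
 = -8/3

-2.667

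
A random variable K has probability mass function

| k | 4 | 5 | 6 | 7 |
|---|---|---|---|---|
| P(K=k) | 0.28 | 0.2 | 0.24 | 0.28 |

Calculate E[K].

5.52

E[K] = Σ k·P(K=k)
 = 4·0.28 + 5·0.2 + 6·0.24 + 7·0.28
 = 1.12 + 1 + 1.44 + 1.96
 = 5.52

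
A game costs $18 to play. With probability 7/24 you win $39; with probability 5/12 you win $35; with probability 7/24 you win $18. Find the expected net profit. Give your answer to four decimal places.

13.2083

E[payout] = 39·7/24 + 35·5/12 + 18·7/24
 = 91/8 + 175/12 + 21/4
 = 749/24
Net = 749/24 - 18 = 317/24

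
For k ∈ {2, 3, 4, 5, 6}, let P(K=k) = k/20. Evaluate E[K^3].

113.7

E[K^3] = Σ k^3·P(K=k)
 = 8·1/10 + 27·3/20 + 64·1/5 + 125·1/4 + 216·3/10
 = 4/5 + 81/20 + 64/5 + 125/4 + 324/5
 = 1137/10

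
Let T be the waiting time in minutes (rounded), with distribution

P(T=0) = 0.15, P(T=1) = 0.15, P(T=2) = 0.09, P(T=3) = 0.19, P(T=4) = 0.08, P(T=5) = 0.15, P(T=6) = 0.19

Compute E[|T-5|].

2.27

E[|T-5|] = Σ |t-5|·P(T=t)
 = 5·0.15 + 4·0.15 + 3·0.09 + 2·0.19 + 1·0.08 + 0·0.15 + 1·0.19
 = 0.75 + 0.6 + 0.27 + 0.38 + 0.08 + 0 + 0.19
 = 2.27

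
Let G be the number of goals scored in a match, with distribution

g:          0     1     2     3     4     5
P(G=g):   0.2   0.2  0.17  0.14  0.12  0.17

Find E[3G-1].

5.87

E[3G-1] = Σ (3g-1)·P(G=g)
 = (-1)·0.2 + 2·0.2 + 5·0.17 + 8·0.14 + 11·0.12 + 14·0.17
 = (-0.2) + 0.4 + 0.85 + 1.12 + 1.32 + 2.38
 = 5.87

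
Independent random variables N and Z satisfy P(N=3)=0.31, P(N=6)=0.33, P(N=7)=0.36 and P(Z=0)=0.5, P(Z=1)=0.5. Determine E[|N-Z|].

4.93

E[|N-Z|] = Σ_n Σ_z |n-z| · P(N=n)P(Z=z)
 = 3·0.155 + 2·0.155 + 6·0.165 + 5·0.165 + 7·0.18 + 6·0.18
 = 0.465 + 0.31 + 0.99 + 0.825 + 1.26 + 1.08
 = 4.93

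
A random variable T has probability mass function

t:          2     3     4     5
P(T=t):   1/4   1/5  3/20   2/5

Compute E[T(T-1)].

E[T(T-1)] = Σ t(t-1)·P(T=t)
 = 2·1/4 + 6·1/5 + 12·3/20 + 20·2/5
 = 1/2 + 6/5 + 9/5 + 8
 = 23/2

11.5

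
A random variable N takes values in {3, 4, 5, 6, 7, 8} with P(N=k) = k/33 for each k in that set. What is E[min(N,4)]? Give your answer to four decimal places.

3.9091

E[min(N,4)] = Σ min(n,4)·P(N=n)
 = 3·1/11 + 4·4/33 + 4·5/33 + 4·2/11 + 4·7/33 + 4·8/33
 = 3/11 + 16/33 + 20/33 + 8/11 + 28/33 + 32/33
 = 43/11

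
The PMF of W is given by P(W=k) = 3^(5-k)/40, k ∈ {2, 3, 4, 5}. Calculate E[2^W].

6.5

E[2^W] = Σ 2^w·P(W=w)
 = 4·27/40 + 8·9/40 + 16·3/40 + 32·1/40
 = 27/10 + 9/5 + 6/5 + 4/5
 = 13/2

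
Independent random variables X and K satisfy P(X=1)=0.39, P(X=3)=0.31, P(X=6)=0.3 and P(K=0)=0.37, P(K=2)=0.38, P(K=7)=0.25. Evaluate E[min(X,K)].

1.3918

E[min(X,K)] = Σ_x Σ_k min(x,k) · P(X=x)P(K=k)
 = 0·0.1443 + 1·0.1482 + 1·0.0975 + 0·0.1147 + 2·0.1178 + 3·0.0775 + 0·0.111 + 2·0.114 + 6·0.075
 = 0 + 0.1482 + 0.0975 + 0 + 0.2356 + 0.2325 + 0 + 0.228 + 0.45
 = 1.3918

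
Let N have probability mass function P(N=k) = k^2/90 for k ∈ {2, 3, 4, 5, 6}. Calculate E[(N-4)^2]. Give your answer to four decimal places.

2.1556

E[(N-4)^2] = Σ (n-4)^2·P(N=n)
 = 4·2/45 + 1·1/10 + 0·8/45 + 1·5/18 + 4·2/5
 = 8/45 + 1/10 + 0 + 5/18 + 8/5
 = 97/45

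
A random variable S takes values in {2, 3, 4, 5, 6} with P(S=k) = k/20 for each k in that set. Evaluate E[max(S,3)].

E[max(S,3)] = Σ max(s,3)·P(S=s)
 = 3·1/10 + 3·3/20 + 4·1/5 + 5·1/4 + 6·3/10
 = 3/10 + 9/20 + 4/5 + 5/4 + 9/5
 = 23/5

4.6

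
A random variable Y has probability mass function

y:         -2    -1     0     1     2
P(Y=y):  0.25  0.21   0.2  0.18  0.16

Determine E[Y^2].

E[Y^2] = Σ y^2·P(Y=y)
 = 4·0.25 + 1·0.21 + 0·0.2 + 1·0.18 + 4·0.16
 = 1 + 0.21 + 0 + 0.18 + 0.64
 = 2.03

2.03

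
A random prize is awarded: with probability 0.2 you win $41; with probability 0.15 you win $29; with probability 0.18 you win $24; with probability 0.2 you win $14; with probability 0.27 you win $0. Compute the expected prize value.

E[payout] = 41·0.2 + 29·0.15 + 24·0.18 + 14·0.2 + 0·0.27
 = 8.2 + 4.35 + 4.32 + 2.8 + 0
 = 19.67

19.67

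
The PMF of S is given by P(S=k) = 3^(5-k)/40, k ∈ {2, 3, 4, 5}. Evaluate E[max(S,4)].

4.025

E[max(S,4)] = Σ max(s,4)·P(S=s)
 = 4·27/40 + 4·9/40 + 4·3/40 + 5·1/40
 = 27/10 + 9/10 + 3/10 + 1/8
 = 161/40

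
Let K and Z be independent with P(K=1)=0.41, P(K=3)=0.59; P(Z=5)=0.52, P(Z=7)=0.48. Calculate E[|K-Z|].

E[|K-Z|] = Σ_k Σ_z |k-z| · P(K=k)P(Z=z)
 = 4·0.2132 + 6·0.1968 + 2·0.3068 + 4·0.2832
 = 0.8528 + 1.1808 + 0.6136 + 1.1328
 = 3.78

3.78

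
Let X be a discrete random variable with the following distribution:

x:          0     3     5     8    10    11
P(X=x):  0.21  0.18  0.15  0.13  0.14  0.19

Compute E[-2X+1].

-10.64

E[-2X+1] = Σ (-2x+1)·P(X=x)
 = 1·0.21 + (-5)·0.18 + (-9)·0.15 + (-15)·0.13 + (-19)·0.14 + (-21)·0.19
 = 0.21 + (-0.9) + (-1.35) + (-1.95) + (-2.66) + (-3.99)
 = -10.64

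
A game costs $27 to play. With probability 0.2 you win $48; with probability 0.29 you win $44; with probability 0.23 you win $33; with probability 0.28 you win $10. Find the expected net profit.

5.75

E[payout] = 48·0.2 + 44·0.29 + 33·0.23 + 10·0.28
 = 9.6 + 12.76 + 7.59 + 2.8
 = 32.75
Net = 32.75 - 27 = 5.75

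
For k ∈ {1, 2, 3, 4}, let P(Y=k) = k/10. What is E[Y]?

3

E[Y] = Σ y·P(Y=y)
 = 1·1/10 + 2·1/5 + 3·3/10 + 4·2/5
 = 1/10 + 2/5 + 9/10 + 8/5
 = 3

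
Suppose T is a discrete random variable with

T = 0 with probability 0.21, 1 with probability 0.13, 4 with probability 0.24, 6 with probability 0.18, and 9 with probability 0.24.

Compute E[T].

E[T] = Σ t·P(T=t)
 = 0·0.21 + 1·0.13 + 4·0.24 + 6·0.18 + 9·0.24
 = 0 + 0.13 + 0.96 + 1.08 + 2.16
 = 4.33

4.33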